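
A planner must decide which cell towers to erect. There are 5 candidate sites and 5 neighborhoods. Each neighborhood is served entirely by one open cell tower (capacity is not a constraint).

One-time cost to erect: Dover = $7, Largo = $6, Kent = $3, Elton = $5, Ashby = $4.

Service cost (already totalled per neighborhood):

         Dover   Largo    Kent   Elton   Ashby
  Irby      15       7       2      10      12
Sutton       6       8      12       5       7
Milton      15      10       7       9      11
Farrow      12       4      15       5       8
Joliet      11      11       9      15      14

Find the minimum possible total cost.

Minimum total cost: 36

For any fixed open set, each neighborhood goes to its cheapest open site; total = fixed + service.
{Kent, Elton}: Irby→Kent 2, Sutton→Elton 5, Milton→Kent 7, Farrow→Elton 5, Joliet→Kent 9. Service 28; fixed 8; total 36.
{Largo, Kent}: service 30 + fixed 9 = 39
{Kent, Elton, Ashby}: service 28 + fixed 12 = 40
{Dover, Largo, Kent, Elton, Ashby}: Irby→Kent 2, Sutton→Elton 5, Milton→Kent 7, Farrow→Largo 4, Joliet→Kent 9. Service 27; fixed 25; total 52.
No other subset beats 36.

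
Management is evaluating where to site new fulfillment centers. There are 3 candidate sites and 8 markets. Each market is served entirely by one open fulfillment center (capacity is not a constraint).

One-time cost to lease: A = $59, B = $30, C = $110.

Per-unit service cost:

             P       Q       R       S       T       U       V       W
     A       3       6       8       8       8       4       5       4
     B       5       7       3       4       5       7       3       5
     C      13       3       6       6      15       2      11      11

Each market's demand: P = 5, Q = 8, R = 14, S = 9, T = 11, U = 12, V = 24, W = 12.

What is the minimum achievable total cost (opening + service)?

Minimum total cost: 453

For any fixed open set, each market goes to its cheapest open site; total = fixed + service.
{A, B}: P→A 3·5=15, Q→A 6·8=48, R→B 3·14=42, S→B 4·9=36, T→B 5·11=55, U→A 4·12=48, V→B 3·24=72, W→A 4·12=48. Service 364; fixed 89; total 453.
{B}: service 430 + fixed 30 = 460
{B, C}: P→B 5·5=25, Q→C 3·8=24, R→B 3·14=42, S→B 4·9=36, T→B 5·11=55, U→C 2·12=24, V→B 3·24=72, W→B 5·12=60. Service 338; fixed 140; total 478.
{A, B, C}: P→A 3·5=15, Q→C 3·8=24, R→B 3·14=42, S→B 4·9=36, T→B 5·11=55, U→C 2·12=24, V→B 3·24=72, W→A 4·12=48. Service 316; fixed 199; total 515.
(All 7 nonempty subsets were checked; A and B is lowest.)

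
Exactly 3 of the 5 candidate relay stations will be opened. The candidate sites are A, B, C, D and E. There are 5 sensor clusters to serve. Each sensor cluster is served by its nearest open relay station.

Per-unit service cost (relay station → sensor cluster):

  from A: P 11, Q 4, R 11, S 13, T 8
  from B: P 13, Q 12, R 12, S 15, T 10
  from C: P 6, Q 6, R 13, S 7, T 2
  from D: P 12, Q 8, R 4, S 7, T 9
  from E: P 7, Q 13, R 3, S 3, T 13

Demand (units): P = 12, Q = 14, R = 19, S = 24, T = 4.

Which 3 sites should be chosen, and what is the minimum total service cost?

Choose A, C and E; total service cost 265.

With exactly 3 open, each sensor cluster uses its cheapest among the chosen.
{A, C, E}: P→C 6·12=72, Q→A 4·14=56, R→E 3·19=57, S→E 3·24=72, T→C 2·4=8. Service cost 265.
{B, C, E}: service cost 293
{C, D, E}: service cost 293
Among all 10 size-3 choices, {A, C, E} is lowest.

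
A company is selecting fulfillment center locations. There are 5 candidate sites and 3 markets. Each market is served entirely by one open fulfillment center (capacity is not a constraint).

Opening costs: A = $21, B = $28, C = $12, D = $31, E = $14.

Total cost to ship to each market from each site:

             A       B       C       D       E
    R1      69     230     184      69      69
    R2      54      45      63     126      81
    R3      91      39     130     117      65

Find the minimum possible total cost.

For any fixed open set, each market goes to its cheapest open site; total = fixed + service.
{B, E}: R1→E 69, R2→B 45, R3→B 39. Service 153; fixed 42; total 195.
{A, B}: service 153 + fixed 49 = 202
{B, C, E}: R1→E 69, R2→B 45, R3→B 39. Service 153; fixed 54; total 207.
{A, B, C, D, E}: service 153 + fixed 106 = 259
No other subset beats 195.

Minimum total cost: 195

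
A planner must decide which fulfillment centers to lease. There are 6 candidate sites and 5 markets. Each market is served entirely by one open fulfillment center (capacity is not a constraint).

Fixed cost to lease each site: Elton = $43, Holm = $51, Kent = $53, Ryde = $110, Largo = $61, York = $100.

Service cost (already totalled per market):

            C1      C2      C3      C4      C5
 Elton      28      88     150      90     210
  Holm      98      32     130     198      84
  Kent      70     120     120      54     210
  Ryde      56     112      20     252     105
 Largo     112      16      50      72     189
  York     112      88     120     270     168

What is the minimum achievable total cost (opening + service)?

Minimum total cost: 405

For any fixed open set, each market goes to its cheapest open site; total = fixed + service.
{Elton, Holm, Largo}: C1→Elton 28, C2→Largo 16, C3→Largo 50, C4→Largo 72, C5→Holm 84. Service 250; fixed 155; total 405.
{Holm, Largo}: C1→Holm 98, C2→Largo 16, C3→Largo 50, C4→Largo 72, C5→Holm 84. Service 320; fixed 112; total 432.
{Holm, Kent, Largo}: service 274 + fixed 165 = 439
{Elton, Holm, Kent, Ryde, Largo, York}: service 202 + fixed 418 = 620
No other subset beats 405.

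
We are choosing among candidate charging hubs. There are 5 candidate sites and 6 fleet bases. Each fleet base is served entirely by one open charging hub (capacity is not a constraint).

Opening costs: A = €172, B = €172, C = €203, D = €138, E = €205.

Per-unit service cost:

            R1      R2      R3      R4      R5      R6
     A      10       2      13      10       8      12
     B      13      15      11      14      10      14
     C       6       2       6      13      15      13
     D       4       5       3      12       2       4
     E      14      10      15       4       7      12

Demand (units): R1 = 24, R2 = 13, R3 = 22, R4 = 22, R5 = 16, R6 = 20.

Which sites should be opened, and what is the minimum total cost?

Open D only; minimum total cost 741.

For any fixed open set, each fleet base goes to its cheapest open site; total = fixed + service.
{D}: R1→D 4·24=96, R2→D 5·13=65, R3→D 3·22=66, R4→D 12·22=264, R5→D 2·16=32, R6→D 4·20=80. Service 603; fixed 138; total 741.
{D, E}: R1→D 4·24=96, R2→D 5·13=65, R3→D 3·22=66, R4→E 4·22=88, R5→D 2·16=32, R6→D 4·20=80. Service 427; fixed 343; total 770.
{A, D}: R1→D 4·24=96, R2→A 2·13=26, R3→D 3·22=66, R4→A 10·22=220, R5→D 2·16=32, R6→D 4·20=80. Service 520; fixed 310; total 830.
{A, B, C, D, E}: service 388 + fixed 890 = 1278
No other subset beats 741.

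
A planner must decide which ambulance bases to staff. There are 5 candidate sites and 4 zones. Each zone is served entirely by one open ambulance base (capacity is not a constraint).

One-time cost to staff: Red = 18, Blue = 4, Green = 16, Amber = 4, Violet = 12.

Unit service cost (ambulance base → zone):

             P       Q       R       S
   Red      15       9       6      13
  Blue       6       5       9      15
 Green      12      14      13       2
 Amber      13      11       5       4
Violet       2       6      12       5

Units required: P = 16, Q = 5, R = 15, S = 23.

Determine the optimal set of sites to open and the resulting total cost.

Open Blue, Green, Amber and Violet; minimum total cost 214.

For any fixed open set, each zone goes to its cheapest open site; total = fixed + service.
{Blue, Green, Amber, Violet}: P→Violet 2·16=32, Q→Blue 5·5=25, R→Amber 5·15=75, S→Green 2·23=46. Service 178; fixed 36; total 214.
{Green, Amber, Violet}: service 183 + fixed 32 = 215
{Red, Blue, Green, Amber, Violet}: service 178 + fixed 54 = 232
{Blue}: service 601 + fixed 4 = 605
No other subset beats 214.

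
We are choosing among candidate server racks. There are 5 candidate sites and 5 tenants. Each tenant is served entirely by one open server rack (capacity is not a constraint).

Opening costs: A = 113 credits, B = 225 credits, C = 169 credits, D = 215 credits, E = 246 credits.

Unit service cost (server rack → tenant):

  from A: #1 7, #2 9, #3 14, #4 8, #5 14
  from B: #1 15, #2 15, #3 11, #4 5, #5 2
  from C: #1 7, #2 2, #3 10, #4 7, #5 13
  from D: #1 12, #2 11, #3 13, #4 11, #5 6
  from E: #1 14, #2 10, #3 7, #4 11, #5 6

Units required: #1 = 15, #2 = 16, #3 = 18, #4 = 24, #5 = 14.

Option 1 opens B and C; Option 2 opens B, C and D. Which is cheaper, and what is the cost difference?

Option 1: {B, C}: #1→C 7·15=105, #2→C 2·16=32, #3→C 10·18=180, #4→B 5·24=120, #5→B 2·14=28. Service 465; fixed 394; total 859.
Option 2: {B, C, D}: #1→C 7·15=105, #2→C 2·16=32, #3→C 10·18=180, #4→B 5·24=120, #5→B 2·14=28. Service 465; fixed 609; total 1074.
Difference: |859 − 1074| = 215.

Option 1 is cheaper by 215.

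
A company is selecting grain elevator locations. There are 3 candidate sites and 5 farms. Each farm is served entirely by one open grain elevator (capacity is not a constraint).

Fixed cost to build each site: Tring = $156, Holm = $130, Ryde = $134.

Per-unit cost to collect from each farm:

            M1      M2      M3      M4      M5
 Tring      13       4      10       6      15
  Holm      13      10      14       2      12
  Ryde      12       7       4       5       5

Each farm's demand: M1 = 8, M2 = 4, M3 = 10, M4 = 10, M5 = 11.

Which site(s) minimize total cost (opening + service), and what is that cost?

For any fixed open set, each farm goes to its cheapest open site; total = fixed + service.
{Ryde}: M1→Ryde 12·8=96, M2→Ryde 7·4=28, M3→Ryde 4·10=40, M4→Ryde 5·10=50, M5→Ryde 5·11=55. Service 269; fixed 134; total 403.
{Holm, Ryde}: M1→Ryde 12·8=96, M2→Ryde 7·4=28, M3→Ryde 4·10=40, M4→Holm 2·10=20, M5→Ryde 5·11=55. Service 239; fixed 264; total 503.
{Tring, Ryde}: M1→Ryde 12·8=96, M2→Tring 4·4=16, M3→Ryde 4·10=40, M4→Ryde 5·10=50, M5→Ryde 5·11=55. Service 257; fixed 290; total 547.
{Tring, Holm, Ryde}: service 227 + fixed 420 = 647
No other subset beats 403.

Open Ryde only; minimum total cost 403.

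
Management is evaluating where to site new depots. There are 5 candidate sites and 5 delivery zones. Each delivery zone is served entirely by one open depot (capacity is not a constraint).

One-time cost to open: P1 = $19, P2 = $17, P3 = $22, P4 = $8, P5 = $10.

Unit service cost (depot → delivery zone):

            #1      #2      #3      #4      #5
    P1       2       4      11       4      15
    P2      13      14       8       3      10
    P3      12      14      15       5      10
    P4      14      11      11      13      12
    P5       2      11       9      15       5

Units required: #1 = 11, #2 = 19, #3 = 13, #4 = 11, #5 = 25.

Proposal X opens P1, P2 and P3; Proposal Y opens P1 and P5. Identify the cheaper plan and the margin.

Proposal Y is cheaper by 130.

Proposal X: {P1, P2, P3}: #1→P1 2·11=22, #2→P1 4·19=76, #3→P2 8·13=104, #4→P2 3·11=33, #5→P2 10·25=250. Service 485; fixed 58; total 543.
Proposal Y: {P1, P5}: #1→P1 2·11=22, #2→P1 4·19=76, #3→P5 9·13=117, #4→P1 4·11=44, #5→P5 5·25=125. Service 384; fixed 29; total 413.
Difference: |543 − 413| = 130.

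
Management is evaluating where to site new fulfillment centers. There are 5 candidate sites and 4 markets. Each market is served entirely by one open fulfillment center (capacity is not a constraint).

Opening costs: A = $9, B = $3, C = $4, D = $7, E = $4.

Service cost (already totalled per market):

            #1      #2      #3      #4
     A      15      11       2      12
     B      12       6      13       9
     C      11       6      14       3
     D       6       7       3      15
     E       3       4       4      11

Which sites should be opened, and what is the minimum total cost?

Open C and E; minimum total cost 22.

For any fixed open set, each market goes to its cheapest open site; total = fixed + service.
{C, E}: #1→E 3, #2→E 4, #3→E 4, #4→C 3. Service 14; fixed 8; total 22.
{B, C, E}: #1→E 3, #2→E 4, #3→E 4, #4→C 3. Service 14; fixed 11; total 25.
{E}: service 22 + fixed 4 = 26
{A, B, C, D, E}: service 12 + fixed 27 = 39
No other subset beats 22.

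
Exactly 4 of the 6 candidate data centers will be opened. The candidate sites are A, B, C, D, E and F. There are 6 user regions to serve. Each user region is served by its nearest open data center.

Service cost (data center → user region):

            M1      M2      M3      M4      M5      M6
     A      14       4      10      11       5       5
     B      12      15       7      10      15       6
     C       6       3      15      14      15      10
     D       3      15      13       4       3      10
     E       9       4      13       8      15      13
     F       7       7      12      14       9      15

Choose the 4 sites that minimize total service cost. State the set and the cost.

With exactly 4 open, each user region uses its cheapest among the chosen.
{A, B, C, D}: M1→D 3, M2→C 3, M3→B 7, M4→D 4, M5→D 3, M6→A 5. Service cost 25.
{A, B, D, E}: service cost 26
{A, B, D, F}: service cost 26
Among all 15 size-4 choices, {A, B, C, D} is lowest.

Choose A, B, C and D; total service cost 25.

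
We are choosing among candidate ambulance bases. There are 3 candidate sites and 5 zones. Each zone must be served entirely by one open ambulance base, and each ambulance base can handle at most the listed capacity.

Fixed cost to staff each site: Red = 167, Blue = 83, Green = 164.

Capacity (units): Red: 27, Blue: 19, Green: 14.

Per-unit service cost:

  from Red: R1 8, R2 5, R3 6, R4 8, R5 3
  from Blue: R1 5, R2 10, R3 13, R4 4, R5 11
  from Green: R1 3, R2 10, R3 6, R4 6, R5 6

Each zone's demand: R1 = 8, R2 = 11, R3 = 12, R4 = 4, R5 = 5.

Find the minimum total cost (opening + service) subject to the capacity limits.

Open {Red, Blue}: R1→Blue 5·8=40, R2→Red 5·11=55, R3→Red 6·12=72, R4→Blue 4·4=16, R5→Blue 11·5=55.
Loads: Red carries 23/27, Blue carries 17/19. Service 238; fixed 250; total 488.
Next best feasible plan costs 504.

Minimum total cost: 488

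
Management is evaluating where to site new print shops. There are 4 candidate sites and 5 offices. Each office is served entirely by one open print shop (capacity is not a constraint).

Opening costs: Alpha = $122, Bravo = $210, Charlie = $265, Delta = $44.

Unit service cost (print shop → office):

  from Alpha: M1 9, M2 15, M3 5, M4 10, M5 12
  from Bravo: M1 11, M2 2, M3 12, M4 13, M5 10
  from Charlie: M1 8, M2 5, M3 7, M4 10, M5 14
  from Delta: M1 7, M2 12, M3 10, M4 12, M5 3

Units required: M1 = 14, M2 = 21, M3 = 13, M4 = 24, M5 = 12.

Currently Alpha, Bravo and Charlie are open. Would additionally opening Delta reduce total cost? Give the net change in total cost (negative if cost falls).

Yes — net change −54 (cost falls by 54).

Current service cost with {Alpha, Bravo, Charlie}: 579.
Adding Delta: each office re-picks its cheapest; new service cost 481, saving 98.
Extra fixed cost: 44. Net change = 44 − 98 = -54.
(Totals: 1176 → 1122.)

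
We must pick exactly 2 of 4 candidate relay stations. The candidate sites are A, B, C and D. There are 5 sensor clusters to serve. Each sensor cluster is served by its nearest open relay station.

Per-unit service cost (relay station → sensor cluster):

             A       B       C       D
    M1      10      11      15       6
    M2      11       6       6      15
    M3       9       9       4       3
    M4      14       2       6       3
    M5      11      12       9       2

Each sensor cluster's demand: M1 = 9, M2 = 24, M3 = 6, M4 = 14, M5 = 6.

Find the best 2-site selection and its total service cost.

With exactly 2 open, each sensor cluster uses its cheapest among the chosen.
{B, D}: M1→D 6·9=54, M2→B 6·24=144, M3→D 3·6=18, M4→B 2·14=28, M5→D 2·6=12. Service cost 256.
{C, D}: service cost 270
{B, C}: service cost 349
Among all 6 size-2 choices, {B, D} is lowest.

Choose B and D; total service cost 256.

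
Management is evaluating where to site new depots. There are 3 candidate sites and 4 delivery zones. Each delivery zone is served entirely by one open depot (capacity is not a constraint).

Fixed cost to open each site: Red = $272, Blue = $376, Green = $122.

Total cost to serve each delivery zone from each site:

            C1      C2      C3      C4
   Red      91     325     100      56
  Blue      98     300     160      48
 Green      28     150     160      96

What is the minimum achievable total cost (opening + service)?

For any fixed open set, each delivery zone goes to its cheapest open site; total = fixed + service.
{Green}: C1→Green 28, C2→Green 150, C3→Green 160, C4→Green 96. Service 434; fixed 122; total 556.
{Red, Green}: service 334 + fixed 394 = 728
{Red}: service 572 + fixed 272 = 844
{Red, Blue, Green}: C1→Green 28, C2→Green 150, C3→Red 100, C4→Blue 48. Service 326; fixed 770; total 1096.
No other subset beats 556.

Minimum total cost: 556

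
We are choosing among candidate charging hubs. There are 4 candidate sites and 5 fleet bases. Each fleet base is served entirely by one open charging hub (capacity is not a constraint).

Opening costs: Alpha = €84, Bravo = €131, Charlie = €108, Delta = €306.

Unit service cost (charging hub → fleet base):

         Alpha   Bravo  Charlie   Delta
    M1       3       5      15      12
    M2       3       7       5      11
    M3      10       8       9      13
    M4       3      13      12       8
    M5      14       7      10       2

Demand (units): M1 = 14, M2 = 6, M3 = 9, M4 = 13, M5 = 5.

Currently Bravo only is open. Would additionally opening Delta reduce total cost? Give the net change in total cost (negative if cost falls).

No — net change +216 (cost rises by 216).

Current service cost with {Bravo}: 388.
Adding Delta: each fleet base re-picks its cheapest; new service cost 298, saving 90.
Extra fixed cost: 306. Net change = 306 − 90 = 216.
(Totals: 519 → 735.)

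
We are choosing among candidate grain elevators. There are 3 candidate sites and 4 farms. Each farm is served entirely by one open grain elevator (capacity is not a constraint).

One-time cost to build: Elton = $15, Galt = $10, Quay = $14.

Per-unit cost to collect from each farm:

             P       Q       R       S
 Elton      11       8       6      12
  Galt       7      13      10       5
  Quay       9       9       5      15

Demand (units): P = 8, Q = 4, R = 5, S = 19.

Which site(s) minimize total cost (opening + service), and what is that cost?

Open Galt and Quay; minimum total cost 236.

For any fixed open set, each farm goes to its cheapest open site; total = fixed + service.
{Galt, Quay}: P→Galt 7·8=56, Q→Quay 9·4=36, R→Quay 5·5=25, S→Galt 5·19=95. Service 212; fixed 24; total 236.
{Elton, Galt}: P→Galt 7·8=56, Q→Elton 8·4=32, R→Elton 6·5=30, S→Galt 5·19=95. Service 213; fixed 25; total 238.
{Elton, Galt, Quay}: P→Galt 7·8=56, Q→Elton 8·4=32, R→Quay 5·5=25, S→Galt 5·19=95. Service 208; fixed 39; total 247.
{Galt}: service 253 + fixed 10 = 263
No other subset beats 236.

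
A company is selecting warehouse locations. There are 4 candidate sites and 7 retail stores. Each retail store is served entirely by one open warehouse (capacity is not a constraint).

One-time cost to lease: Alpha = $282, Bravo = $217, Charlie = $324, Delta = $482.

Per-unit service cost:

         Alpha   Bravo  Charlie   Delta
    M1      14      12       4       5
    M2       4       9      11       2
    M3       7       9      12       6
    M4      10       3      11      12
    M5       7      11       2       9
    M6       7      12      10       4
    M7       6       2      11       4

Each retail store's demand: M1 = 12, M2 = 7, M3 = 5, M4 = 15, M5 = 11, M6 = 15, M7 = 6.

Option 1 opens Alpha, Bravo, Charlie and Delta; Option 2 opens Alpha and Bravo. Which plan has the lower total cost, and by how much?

Option 2 is cheaper by 591.

Option 1: {Alpha, Bravo, Charlie, Delta}: M1→Charlie 4·12=48, M2→Delta 2·7=14, M3→Delta 6·5=30, M4→Bravo 3·15=45, M5→Charlie 2·11=22, M6→Delta 4·15=60, M7→Bravo 2·6=12. Service 231; fixed 1305; total 1536.
Option 2: {Alpha, Bravo}: M1→Bravo 12·12=144, M2→Alpha 4·7=28, M3→Alpha 7·5=35, M4→Bravo 3·15=45, M5→Alpha 7·11=77, M6→Alpha 7·15=105, M7→Bravo 2·6=12. Service 446; fixed 499; total 945.
Difference: |1536 − 945| = 591.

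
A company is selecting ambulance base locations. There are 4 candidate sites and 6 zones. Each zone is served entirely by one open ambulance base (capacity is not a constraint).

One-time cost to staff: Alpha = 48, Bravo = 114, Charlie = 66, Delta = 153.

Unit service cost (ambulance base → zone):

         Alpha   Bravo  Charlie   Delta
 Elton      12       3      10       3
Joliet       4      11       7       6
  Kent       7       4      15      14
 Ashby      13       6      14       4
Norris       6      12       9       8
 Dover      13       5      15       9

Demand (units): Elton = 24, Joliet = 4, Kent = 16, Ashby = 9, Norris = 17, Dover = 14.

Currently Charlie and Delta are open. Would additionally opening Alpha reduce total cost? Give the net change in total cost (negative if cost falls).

Yes — net change −106 (cost falls by 106).

Current service cost with {Charlie, Delta}: 618.
Adding Alpha: each zone re-picks its cheapest; new service cost 464, saving 154.
Extra fixed cost: 48. Net change = 48 − 154 = -106.
(Totals: 837 → 731.)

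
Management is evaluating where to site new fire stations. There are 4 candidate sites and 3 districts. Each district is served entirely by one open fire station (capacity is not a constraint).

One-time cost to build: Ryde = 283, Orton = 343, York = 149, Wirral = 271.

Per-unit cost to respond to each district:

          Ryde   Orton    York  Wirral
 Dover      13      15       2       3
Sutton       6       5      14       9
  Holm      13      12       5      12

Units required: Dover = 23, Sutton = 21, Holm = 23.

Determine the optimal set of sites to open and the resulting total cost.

For any fixed open set, each district goes to its cheapest open site; total = fixed + service.
{York}: Dover→York 2·23=46, Sutton→York 14·21=294, Holm→York 5·23=115. Service 455; fixed 149; total 604.
{Ryde, York}: service 287 + fixed 432 = 719
{Orton, York}: service 266 + fixed 492 = 758
{Ryde, Orton, York, Wirral}: service 266 + fixed 1046 = 1312
No other subset beats 604.

Open York only; minimum total cost 604.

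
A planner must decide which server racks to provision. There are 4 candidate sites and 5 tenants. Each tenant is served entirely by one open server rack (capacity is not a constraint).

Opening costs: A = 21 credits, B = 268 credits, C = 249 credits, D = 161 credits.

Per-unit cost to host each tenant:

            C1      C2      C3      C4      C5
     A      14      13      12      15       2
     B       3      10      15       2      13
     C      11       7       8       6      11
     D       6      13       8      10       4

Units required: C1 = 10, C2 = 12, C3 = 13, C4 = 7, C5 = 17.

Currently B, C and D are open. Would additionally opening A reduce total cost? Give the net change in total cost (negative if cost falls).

Yes — net change −13 (cost falls by 13).

Current service cost with {B, C, D}: 300.
Adding A: each tenant re-picks its cheapest; new service cost 266, saving 34.
Extra fixed cost: 21. Net change = 21 − 34 = -13.
(Totals: 978 → 965.)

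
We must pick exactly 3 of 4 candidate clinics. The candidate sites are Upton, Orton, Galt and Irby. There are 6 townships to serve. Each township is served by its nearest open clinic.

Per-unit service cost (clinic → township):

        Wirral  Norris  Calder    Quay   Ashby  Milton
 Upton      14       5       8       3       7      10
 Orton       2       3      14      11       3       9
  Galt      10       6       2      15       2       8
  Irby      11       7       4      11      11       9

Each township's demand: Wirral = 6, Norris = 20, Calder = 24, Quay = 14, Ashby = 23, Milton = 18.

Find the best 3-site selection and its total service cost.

Choose Upton, Orton and Galt; total service cost 352.

With exactly 3 open, each township uses its cheapest among the chosen.
{Upton, Orton, Galt}: Wirral→Orton 2·6=12, Norris→Orton 3·20=60, Calder→Galt 2·24=48, Quay→Upton 3·14=42, Ashby→Galt 2·23=46, Milton→Galt 8·18=144. Service cost 352.
{Upton, Galt, Irby}: service cost 440
{Upton, Orton, Irby}: service cost 441
Among all 4 size-3 choices, {Upton, Orton, Galt} is lowest.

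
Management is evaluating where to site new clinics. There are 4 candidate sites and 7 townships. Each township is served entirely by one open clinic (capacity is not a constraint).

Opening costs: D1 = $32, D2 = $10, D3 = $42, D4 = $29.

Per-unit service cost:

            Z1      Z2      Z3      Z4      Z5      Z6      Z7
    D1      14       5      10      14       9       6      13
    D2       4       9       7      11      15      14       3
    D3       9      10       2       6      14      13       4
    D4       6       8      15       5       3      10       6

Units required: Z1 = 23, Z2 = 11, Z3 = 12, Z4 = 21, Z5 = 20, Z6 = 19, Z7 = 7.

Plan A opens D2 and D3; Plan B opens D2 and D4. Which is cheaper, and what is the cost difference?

Plan A: {D2, D3}: Z1→D2 4·23=92, Z2→D2 9·11=99, Z3→D3 2·12=24, Z4→D3 6·21=126, Z5→D3 14·20=280, Z6→D3 13·19=247, Z7→D2 3·7=21. Service 889; fixed 52; total 941.
Plan B: {D2, D4}: Z1→D2 4·23=92, Z2→D4 8·11=88, Z3→D2 7·12=84, Z4→D4 5·21=105, Z5→D4 3·20=60, Z6→D4 10·19=190, Z7→D2 3·7=21. Service 640; fixed 39; total 679.
Difference: |941 − 679| = 262.

Plan B is cheaper by 262.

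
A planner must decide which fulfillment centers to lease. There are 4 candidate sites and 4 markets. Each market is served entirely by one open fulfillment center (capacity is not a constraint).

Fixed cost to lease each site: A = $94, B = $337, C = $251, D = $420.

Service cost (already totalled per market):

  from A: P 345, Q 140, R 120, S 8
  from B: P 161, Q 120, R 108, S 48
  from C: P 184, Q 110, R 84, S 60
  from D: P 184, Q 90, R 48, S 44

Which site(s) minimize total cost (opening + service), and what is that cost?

Open C only; minimum total cost 689.

For any fixed open set, each market goes to its cheapest open site; total = fixed + service.
{C}: P→C 184, Q→C 110, R→C 84, S→C 60. Service 438; fixed 251; total 689.
{A}: service 613 + fixed 94 = 707
{A, C}: service 386 + fixed 345 = 731
{A, B, C, D}: service 307 + fixed 1102 = 1409
No other subset beats 689.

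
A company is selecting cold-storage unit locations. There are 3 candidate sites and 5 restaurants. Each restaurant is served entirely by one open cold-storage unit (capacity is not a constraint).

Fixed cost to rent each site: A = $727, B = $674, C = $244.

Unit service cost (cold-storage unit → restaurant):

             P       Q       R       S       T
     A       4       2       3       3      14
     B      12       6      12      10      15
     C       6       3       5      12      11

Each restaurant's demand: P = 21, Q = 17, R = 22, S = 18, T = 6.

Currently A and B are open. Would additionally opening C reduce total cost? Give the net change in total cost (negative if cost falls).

No — net change +226 (cost rises by 226).

Current service cost with {A, B}: 322.
Adding C: each restaurant re-picks its cheapest; new service cost 304, saving 18.
Extra fixed cost: 244. Net change = 244 − 18 = 226.
(Totals: 1723 → 1949.)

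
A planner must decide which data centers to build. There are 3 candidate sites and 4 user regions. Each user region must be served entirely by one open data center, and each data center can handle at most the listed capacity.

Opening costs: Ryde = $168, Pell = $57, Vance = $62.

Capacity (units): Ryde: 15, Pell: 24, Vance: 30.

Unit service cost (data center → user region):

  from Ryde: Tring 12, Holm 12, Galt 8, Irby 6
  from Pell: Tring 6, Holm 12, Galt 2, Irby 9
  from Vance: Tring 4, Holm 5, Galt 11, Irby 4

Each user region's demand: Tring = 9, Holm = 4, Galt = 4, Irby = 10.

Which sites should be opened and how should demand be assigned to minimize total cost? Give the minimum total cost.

Open {Vance}: Tring→Vance 4·9=36, Holm→Vance 5·4=20, Galt→Vance 11·4=44, Irby→Vance 4·10=40.
Loads: Vance carries 27/30. Service 140; fixed 62; total 202.
Next best feasible plan costs 223.

Minimum total cost: 202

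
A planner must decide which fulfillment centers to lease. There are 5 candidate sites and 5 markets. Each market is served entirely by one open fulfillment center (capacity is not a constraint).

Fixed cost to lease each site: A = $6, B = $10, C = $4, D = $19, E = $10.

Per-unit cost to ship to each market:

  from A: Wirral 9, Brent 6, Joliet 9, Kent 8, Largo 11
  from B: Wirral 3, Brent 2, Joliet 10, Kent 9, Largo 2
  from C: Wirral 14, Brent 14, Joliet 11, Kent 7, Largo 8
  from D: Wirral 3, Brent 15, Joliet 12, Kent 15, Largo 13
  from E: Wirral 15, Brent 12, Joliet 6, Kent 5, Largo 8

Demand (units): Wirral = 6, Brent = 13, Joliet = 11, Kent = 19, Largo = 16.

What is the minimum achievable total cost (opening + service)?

Minimum total cost: 257

For any fixed open set, each market goes to its cheapest open site; total = fixed + service.
{B, E}: Wirral→B 3·6=18, Brent→B 2·13=26, Joliet→E 6·11=66, Kent→E 5·19=95, Largo→B 2·16=32. Service 237; fixed 20; total 257.
{B, C, E}: Wirral→B 3·6=18, Brent→B 2·13=26, Joliet→E 6·11=66, Kent→E 5·19=95, Largo→B 2·16=32. Service 237; fixed 24; total 261.
{A, B, E}: Wirral→B 3·6=18, Brent→B 2·13=26, Joliet→E 6·11=66, Kent→E 5·19=95, Largo→B 2·16=32. Service 237; fixed 26; total 263.
{A, B, C, D, E}: Wirral→B 3·6=18, Brent→B 2·13=26, Joliet→E 6·11=66, Kent→E 5·19=95, Largo→B 2·16=32. Service 237; fixed 49; total 286.
No other subset beats 257.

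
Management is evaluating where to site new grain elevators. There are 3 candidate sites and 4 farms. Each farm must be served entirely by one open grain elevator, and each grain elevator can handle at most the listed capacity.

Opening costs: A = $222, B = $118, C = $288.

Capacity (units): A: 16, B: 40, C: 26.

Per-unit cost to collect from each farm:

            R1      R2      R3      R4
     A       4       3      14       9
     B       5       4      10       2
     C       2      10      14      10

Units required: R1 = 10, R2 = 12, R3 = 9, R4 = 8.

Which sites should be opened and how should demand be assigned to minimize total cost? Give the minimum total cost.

Minimum total cost: 322

Open {B}: R1→B 5·10=50, R2→B 4·12=48, R3→B 10·9=90, R4→B 2·8=16.
Loads: B carries 39/40. Service 204; fixed 118; total 322.
Next best feasible plan costs 532.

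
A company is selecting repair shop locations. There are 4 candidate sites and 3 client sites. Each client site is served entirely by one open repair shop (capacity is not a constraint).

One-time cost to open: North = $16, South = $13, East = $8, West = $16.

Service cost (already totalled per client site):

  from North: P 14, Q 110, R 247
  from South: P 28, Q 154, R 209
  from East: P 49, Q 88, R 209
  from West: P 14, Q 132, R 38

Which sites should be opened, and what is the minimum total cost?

Open East and West; minimum total cost 164.

For any fixed open set, each client site goes to its cheapest open site; total = fixed + service.
{East, West}: P→West 14, Q→East 88, R→West 38. Service 140; fixed 24; total 164.
{South, East, West}: P→West 14, Q→East 88, R→West 38. Service 140; fixed 37; total 177.
{North, East, West}: P→North 14, Q→East 88, R→West 38. Service 140; fixed 40; total 180.
{North, South, East, West}: P→North 14, Q→East 88, R→West 38. Service 140; fixed 53; total 193.
(All 15 nonempty subsets were checked; East and West is lowest.)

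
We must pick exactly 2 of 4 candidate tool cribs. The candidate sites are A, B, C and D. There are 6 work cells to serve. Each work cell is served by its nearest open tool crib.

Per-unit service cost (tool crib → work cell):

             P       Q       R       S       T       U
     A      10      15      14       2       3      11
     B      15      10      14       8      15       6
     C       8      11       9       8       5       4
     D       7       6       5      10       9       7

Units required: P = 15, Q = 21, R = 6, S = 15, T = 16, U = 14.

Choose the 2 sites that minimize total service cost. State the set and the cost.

With exactly 2 open, each work cell uses its cheapest among the chosen.
{A, D}: P→D 7·15=105, Q→D 6·21=126, R→D 5·6=30, S→A 2·15=30, T→A 3·16=48, U→D 7·14=98. Service cost 437.
{C, D}: service cost 517
{A, C}: service cost 539
Among all 6 size-2 choices, {A, D} is lowest.

Choose A and D; total service cost 437.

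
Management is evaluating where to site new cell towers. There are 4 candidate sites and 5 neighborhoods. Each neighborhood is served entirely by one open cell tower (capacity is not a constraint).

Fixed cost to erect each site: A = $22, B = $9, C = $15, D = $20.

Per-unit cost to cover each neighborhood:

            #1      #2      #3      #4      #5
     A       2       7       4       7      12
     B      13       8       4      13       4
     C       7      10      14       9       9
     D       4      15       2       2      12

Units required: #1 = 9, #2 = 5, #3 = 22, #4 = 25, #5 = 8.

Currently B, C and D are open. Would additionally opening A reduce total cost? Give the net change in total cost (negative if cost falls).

Yes — net change −1 (cost falls by 1).

Current service cost with {B, C, D}: 202.
Adding A: each neighborhood re-picks its cheapest; new service cost 179, saving 23.
Extra fixed cost: 22. Net change = 22 − 23 = -1.
(Totals: 246 → 245.)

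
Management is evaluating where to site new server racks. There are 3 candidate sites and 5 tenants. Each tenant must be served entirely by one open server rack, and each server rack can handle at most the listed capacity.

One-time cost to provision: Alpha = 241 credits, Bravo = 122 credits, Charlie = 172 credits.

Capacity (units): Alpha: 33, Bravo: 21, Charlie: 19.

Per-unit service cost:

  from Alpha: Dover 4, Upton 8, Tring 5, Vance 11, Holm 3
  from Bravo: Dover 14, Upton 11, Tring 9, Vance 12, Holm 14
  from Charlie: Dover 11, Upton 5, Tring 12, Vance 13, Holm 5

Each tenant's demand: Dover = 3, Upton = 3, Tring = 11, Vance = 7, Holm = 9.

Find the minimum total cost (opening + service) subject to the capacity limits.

Open {Alpha}: Dover→Alpha 4·3=12, Upton→Alpha 8·3=24, Tring→Alpha 5·11=55, Vance→Alpha 11·7=77, Holm→Alpha 3·9=27.
Loads: Alpha carries 33/33. Service 195; fixed 241; total 436.
Next best feasible plan costs 558.

Minimum total cost: 436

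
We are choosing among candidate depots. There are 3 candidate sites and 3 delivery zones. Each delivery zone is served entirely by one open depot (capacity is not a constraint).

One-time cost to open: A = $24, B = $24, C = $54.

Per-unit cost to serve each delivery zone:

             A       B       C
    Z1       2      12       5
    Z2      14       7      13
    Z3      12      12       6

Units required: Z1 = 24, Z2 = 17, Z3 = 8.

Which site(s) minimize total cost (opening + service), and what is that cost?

Open A and B; minimum total cost 311.

For any fixed open set, each delivery zone goes to its cheapest open site; total = fixed + service.
{A, B}: Z1→A 2·24=48, Z2→B 7·17=119, Z3→A 12·8=96. Service 263; fixed 48; total 311.
{A, B, C}: service 215 + fixed 102 = 317
{B, C}: service 287 + fixed 78 = 365
{A}: Z1→A 2·24=48, Z2→A 14·17=238, Z3→A 12·8=96. Service 382; fixed 24; total 406.
No other subset beats 311.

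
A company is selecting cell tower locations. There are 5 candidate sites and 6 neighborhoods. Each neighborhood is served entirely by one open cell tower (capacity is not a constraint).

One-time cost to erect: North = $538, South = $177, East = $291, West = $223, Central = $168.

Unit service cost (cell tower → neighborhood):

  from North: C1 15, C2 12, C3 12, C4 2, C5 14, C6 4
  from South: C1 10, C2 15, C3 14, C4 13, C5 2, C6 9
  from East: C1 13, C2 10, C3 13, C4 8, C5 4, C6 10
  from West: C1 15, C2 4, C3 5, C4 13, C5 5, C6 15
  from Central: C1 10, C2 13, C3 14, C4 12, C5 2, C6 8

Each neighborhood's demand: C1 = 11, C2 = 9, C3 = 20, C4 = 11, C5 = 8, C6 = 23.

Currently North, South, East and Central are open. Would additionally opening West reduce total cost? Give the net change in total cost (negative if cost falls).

No — net change +29 (cost rises by 29).

Current service cost with {North, South, East, Central}: 570.
Adding West: each neighborhood re-picks its cheapest; new service cost 376, saving 194.
Extra fixed cost: 223. Net change = 223 − 194 = 29.
(Totals: 1744 → 1773.)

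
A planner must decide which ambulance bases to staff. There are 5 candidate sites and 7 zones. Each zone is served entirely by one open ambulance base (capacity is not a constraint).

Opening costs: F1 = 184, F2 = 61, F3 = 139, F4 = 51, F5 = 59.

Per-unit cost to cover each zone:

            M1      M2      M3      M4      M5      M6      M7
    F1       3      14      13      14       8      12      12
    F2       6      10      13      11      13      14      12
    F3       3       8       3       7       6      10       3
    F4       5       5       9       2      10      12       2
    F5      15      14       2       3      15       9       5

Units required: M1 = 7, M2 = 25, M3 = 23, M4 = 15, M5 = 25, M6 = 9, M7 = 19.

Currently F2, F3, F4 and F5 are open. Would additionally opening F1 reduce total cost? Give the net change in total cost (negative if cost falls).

Current service cost with {F2, F3, F4, F5}: 491.
Adding F1: each zone re-picks its cheapest; new service cost 491, saving 0.
Extra fixed cost: 184. Net change = 184 − 0 = 184.
(Totals: 801 → 985.)

No — net change +184 (cost rises by 184).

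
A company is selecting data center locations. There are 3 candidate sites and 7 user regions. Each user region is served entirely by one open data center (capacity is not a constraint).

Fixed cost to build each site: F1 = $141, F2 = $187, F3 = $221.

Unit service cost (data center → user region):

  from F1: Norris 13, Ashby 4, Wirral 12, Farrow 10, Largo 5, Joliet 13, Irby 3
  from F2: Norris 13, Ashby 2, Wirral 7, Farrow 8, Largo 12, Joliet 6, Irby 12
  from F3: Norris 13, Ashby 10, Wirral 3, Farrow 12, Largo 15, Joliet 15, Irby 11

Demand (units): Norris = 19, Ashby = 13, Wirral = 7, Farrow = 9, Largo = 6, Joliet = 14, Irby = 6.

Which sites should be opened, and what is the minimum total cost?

For any fixed open set, each user region goes to its cheapest open site; total = fixed + service.
{F2}: Norris→F2 13·19=247, Ashby→F2 2·13=26, Wirral→F2 7·7=49, Farrow→F2 8·9=72, Largo→F2 12·6=72, Joliet→F2 6·14=84, Irby→F2 12·6=72. Service 622; fixed 187; total 809.
{F1}: service 703 + fixed 141 = 844
{F1, F2}: Norris→F1 13·19=247, Ashby→F2 2·13=26, Wirral→F2 7·7=49, Farrow→F2 8·9=72, Largo→F1 5·6=30, Joliet→F2 6·14=84, Irby→F1 3·6=18. Service 526; fixed 328; total 854.
{F1, F2, F3}: service 498 + fixed 549 = 1047
No other subset beats 809.

Open F2 only; minimum total cost 809.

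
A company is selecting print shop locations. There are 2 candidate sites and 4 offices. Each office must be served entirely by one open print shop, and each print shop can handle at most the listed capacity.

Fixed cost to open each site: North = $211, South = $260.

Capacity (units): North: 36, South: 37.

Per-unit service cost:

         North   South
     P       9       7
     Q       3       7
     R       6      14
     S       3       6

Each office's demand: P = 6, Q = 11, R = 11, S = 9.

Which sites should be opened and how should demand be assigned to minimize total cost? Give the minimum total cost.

Minimum total cost: 587

Open {South}: P→South 7·6=42, Q→South 7·11=77, R→South 14·11=154, S→South 6·9=54.
Loads: South carries 37/37. Service 327; fixed 260; total 587.
Next best feasible plan costs 639.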